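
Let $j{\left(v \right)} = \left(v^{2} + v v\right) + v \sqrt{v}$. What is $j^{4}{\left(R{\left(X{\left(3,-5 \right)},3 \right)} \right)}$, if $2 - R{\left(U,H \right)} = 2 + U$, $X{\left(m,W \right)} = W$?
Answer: $8140625 + 2625000 \sqrt{5} \approx 1.401 \cdot 10^{7}$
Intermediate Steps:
$R{\left(U,H \right)} = - U$ ($R{\left(U,H \right)} = 2 - \left(2 + U\right) = - U$)
$j{\left(v \right)} = v^{\frac{3}{2}} + 2 v^{2}$ ($j{\left(v \right)} = \left(v^{2} + v^{2}\right) + v^{\frac{3}{2}} = 2 v^{2} + v^{\frac{3}{2}} = v^{\frac{3}{2}} + 2 v^{2}$)
$j^{4}{\left(R{\left(X{\left(3,-5 \right)},3 \right)} \right)} = \left(\left(\left(-1\right) \left(-5\right)\right)^{\frac{3}{2}} + 2 \left(\left(-1\right) \left(-5\right)\right)^{2}\right)^{4} = \left(5^{\frac{3}{2}} + 2 \cdot 5^{2}\right)^{4} = \left(5 \sqrt{5} + 2 \cdot 25\right)^{4} = \left(5 \sqrt{5} + 50\right)^{4} = \left(50 + 5 \sqrt{5}\right)^{4}$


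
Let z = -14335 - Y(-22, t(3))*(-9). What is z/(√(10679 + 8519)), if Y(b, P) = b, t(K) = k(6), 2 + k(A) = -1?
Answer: -14533*√19198/19198 ≈ -104.89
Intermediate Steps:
k(A) = -3 (k(A) = -2 - 1 = -3)
t(K) = -3
z = -14533 (z = -14335 - (-22)*(-9) = -14335 - 1*198 = -14335 - 198 = -14533)
z/(√(10679 + 8519)) = -14533/√(10679 + 8519) = -14533*√19198/19198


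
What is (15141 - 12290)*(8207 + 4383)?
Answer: 35894090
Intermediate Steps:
(15141 - 12290)*(8207 + 4383) = 2851*12590 = 35894090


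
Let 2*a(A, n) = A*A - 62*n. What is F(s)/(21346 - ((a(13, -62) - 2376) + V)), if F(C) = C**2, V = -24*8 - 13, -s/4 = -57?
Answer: 103968/43841 ≈ 2.3715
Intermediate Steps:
s = 228 (s = -4*(-57) = 228)
a(A, n) = A**2/2 - 31*n (a(A, n) = (A*A - 62*n)/2 = (A**2 - 62*n)/2 = A**2/2 - 31*n)
V = -205 (V = -192 - 13 = -205)
F(s)/(21346 - ((a(13, -62) - 2376) + V)) = 228**2/(21346 - ((((1/2)*13**2 - 31*(-62)) - 2376) - 205)) = 51984/(21346 - ((((1/2)*169 + 1922) - 2376) - 205)) = 51984/(21346 - (((169/2 + 1922) - 2376) - 205)) = 51984/(21346 - ((4013/2 - 2376) - 205)) = 51984/(21346 - (-739/2 - 205)) = 51984/(21346 - 1*(-1149/2)) = 51984/(21346 + 1149/2) = 51984/(43841/2) = 51984*(2/43841) = 103968/43841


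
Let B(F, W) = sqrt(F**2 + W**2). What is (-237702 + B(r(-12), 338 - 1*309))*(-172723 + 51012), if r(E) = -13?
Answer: 28930948122 - 121711*sqrt(1010) ≈ 2.8927e+10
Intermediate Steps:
(-237702 + B(r(-12), 338 - 1*309))*(-172723 + 51012) = (-237702 + sqrt((-13)**2 + (338 - 1*309)**2))*(-172723 + 51012) = (-237702 + sqrt(169 + (338 - 309)**2))*(-121711) = (-237702 + sqrt(169 + 29**2))*(-121711) = (-237702 + sqrt(169 + 841))*(-121711) = (-237702 + sqrt(1010))*(-121711) = 28930948122 - 121711*sqrt(1010)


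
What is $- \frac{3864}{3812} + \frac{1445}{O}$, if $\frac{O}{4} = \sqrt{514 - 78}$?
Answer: $- \frac{966}{953} + \frac{1445 \sqrt{109}}{872} \approx 16.287$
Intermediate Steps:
$O = 8 \sqrt{109}$ ($O = 4 \sqrt{514 - 78} = 4 \sqrt{436} = 4 \cdot 2 \sqrt{109} = 8 \sqrt{109} \approx 83.522$)
$- \frac{3864}{3812} + \frac{1445}{O} = - \frac{3864}{3812} + \frac{1445}{8 \sqrt{109}} = \left(-3864\right) \frac{1}{3812} + 1445 \frac{\sqrt{109}}{872} = - \frac{966}{953} + \frac{1445 \sqrt{109}}{872}$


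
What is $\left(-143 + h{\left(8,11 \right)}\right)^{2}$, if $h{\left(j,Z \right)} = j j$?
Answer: $6241$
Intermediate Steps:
$h{\left(j,Z \right)} = j^{2}$
$\left(-143 + h{\left(8,11 \right)}\right)^{2} = \left(-143 + 8^{2}\right)^{2} = \left(-143 + 64\right)^{2} = \left(-79\right)^{2} = 6241$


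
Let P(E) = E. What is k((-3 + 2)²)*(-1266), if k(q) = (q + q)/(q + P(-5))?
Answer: 633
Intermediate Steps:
k(q) = 2*q/(-5 + q) (k(q) = (q + q)/(q - 5) = (2*q)/(-5 + q) = 2*q/(-5 + q))
k((-3 + 2)²)*(-1266) = (2*(-3 + 2)²/(-5 + (-3 + 2)²))*(-1266) = (2*(-1)²/(-5 + (-1)²))*(-1266) = (2*1/(-5 + 1))*(-1266) = (2*1/(-4))*(-1266) = (2*1*(-¼))*(-1266) = -½*(-1266) = 633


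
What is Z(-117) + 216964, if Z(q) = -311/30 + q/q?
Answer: 6508639/30 ≈ 2.1695e+5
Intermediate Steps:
Z(q) = -281/30 (Z(q) = -311*1/30 + 1 = -311/30 + 1 = -281/30)
Z(-117) + 216964 = -281/30 + 216964 = 6508639/30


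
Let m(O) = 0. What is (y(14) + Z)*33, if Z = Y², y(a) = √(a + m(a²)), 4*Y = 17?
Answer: 9537/16 + 33*√14 ≈ 719.54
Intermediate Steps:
Y = 17/4 (Y = (¼)*17 = 17/4 ≈ 4.2500)
y(a) = √a (y(a) = √(a + 0) = √a)
Z = 289/16 (Z = (17/4)² = 289/16 ≈ 18.063)
(y(14) + Z)*33 = (√14 + 289/16)*33 = (289/16 + √14)*33 = 9537/16 + 33*√14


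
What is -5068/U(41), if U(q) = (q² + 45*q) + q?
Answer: -5068/3567 ≈ -1.4208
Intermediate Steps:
U(q) = q² + 46*q
-5068/U(41) = -5068*1/(41*(46 + 41)) = -5068/(41*87) = -5068/3567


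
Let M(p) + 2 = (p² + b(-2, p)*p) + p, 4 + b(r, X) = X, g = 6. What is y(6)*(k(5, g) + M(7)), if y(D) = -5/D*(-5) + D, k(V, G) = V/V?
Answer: 2318/3 ≈ 772.67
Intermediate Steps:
b(r, X) = -4 + X
k(V, G) = 1
M(p) = -2 + p + p² + p*(-4 + p) (M(p) = -2 + ((p² + (-4 + p)*p) + p) = -2 + ((p² + p*(-4 + p)) + p) = -2 + (p + p² + p*(-4 + p)) = -2 + p + p² + p*(-4 + p))
y(D) = D + 25/D (y(D) = 25/D + D = D + 25/D)
y(6)*(k(5, g) + M(7)) = (6 + 25/6)*(1 + (-2 - 3*7 + 2*7²)) = (6 + 25*(⅙))*(1 + (-2 - 21 + 2*49)) = (6 + 25/6)*(1 + (-2 - 21 + 98)) = 61*(1 + 75)/6 = (61/6)*76 = 2318/3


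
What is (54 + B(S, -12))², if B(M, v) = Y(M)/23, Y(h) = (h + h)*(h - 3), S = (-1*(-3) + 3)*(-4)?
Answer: 6441444/529 ≈ 12177.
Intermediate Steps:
S = -24 (S = (3 + 3)*(-4) = 6*(-4) = -24)
Y(h) = 2*h*(-3 + h) (Y(h) = (2*h)*(-3 + h) = 2*h*(-3 + h))
B(M, v) = 2*M*(-3 + M)/23 (B(M, v) = (2*M*(-3 + M))/23 = (2*M*(-3 + M))*(1/23) = 2*M*(-3 + M)/23)
(54 + B(S, -12))² = (54 + (2/23)*(-24)*(-3 - 24))² = (54 + (2/23)*(-24)*(-27))² = (54 + 1296/23)² = (2538/23)² = 6441444/529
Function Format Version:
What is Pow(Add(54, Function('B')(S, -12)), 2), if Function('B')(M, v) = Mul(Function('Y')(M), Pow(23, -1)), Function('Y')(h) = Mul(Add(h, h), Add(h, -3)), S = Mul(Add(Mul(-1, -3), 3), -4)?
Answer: Rational(6441444, 529) ≈ 12177.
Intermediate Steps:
S = -24 (S = Mul(Add(3, 3), -4) = Mul(6, -4) = -24)
Function('Y')(h) = Mul(2, h, Add(-3, h)) (Function('Y')(h) = Mul(Mul(2, h), Add(-3, h)) = Mul(2, h, Add(-3, h)))
Function('B')(M, v) = Mul(Rational(2, 23), M, Add(-3, M)) (Function('B')(M, v) = Mul(Mul(2, M, Add(-3, M)), Pow(23, -1)) = Mul(Mul(2, M, Add(-3, M)), Rational(1, 23)) = Mul(Rational(2, 23), M, Add(-3, M)))
Pow(Add(54, Function('B')(S, -12)), 2) = Pow(Add(54, Mul(Rational(2, 23), -24, Add(-3, -24))), 2) = Pow(Add(54, Mul(Rational(2, 23), -24, -27)), 2) = Pow(Add(54, Rational(1296, 23)), 2) = Pow(Rational(2538, 23), 2) = Rational(6441444, 529)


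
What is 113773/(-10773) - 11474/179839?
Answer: -20584431949/1937405547 ≈ -10.625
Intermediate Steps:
113773/(-10773) - 11474/179839 = 113773*(-1/10773) - 11474*1/179839 = -113773/10773 - 11474/179839 = -20584431949/1937405547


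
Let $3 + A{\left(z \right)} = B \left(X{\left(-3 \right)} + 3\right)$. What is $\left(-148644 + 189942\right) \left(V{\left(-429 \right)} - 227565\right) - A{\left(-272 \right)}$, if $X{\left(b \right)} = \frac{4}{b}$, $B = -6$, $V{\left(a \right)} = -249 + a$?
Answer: $-9425979401$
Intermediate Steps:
$A{\left(z \right)} = -13$ ($A{\left(z \right)} = -3 - 6 \left(\frac{4}{-3} + 3\right) = -3 - 6 \left(4 \left(- \frac{1}{3}\right) + 3\right) = -3 - 6 \left(- \frac{4}{3} + 3\right) = -3 - 10 = -13$)
$\left(-148644 + 189942\right) \left(V{\left(-429 \right)} - 227565\right) - A{\left(-272 \right)} = \left(-148644 + 189942\right) \left(\left(-249 - 429\right) - 227565\right) - -13 = 41298 \left(-678 - 227565\right) + 13 = 41298 \left(-228243\right) + 13 = -9425979414 + 13 = -9425979401$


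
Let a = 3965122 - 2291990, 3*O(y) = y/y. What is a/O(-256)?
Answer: 5019396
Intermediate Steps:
O(y) = 1/3 (O(y) = (y/y)/3 = (1/3)*1 = 1/3)
a = 1673132
a/O(-256) = 1673132/(1/3) = 1673132*3 = 5019396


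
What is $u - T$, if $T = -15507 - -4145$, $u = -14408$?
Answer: $-3046$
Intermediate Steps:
$T = -11362$ ($T = -15507 + 4145 = -11362$)
$u - T = -14408 - -11362 = -14408 + 11362 = -3046$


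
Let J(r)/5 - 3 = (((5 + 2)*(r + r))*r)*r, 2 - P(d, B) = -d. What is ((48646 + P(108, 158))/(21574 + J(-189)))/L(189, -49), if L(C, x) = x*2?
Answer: 1434/1362105577 ≈ 1.0528e-6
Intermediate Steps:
P(d, B) = 2 + d (P(d, B) = 2 - (-1)*d = 2 + d)
J(r) = 15 + 70*r³ (J(r) = 15 + 5*((((5 + 2)*(r + r))*r)*r) = 15 + 5*(((7*(2*r))*r)*r) = 15 + 5*(((14*r)*r)*r) = 15 + 5*((14*r²)*r) = 15 + 5*(14*r³) = 15 + 70*r³)
L(C, x) = 2*x
((48646 + P(108, 158))/(21574 + J(-189)))/L(189, -49) = ((48646 + (2 + 108))/(21574 + (15 + 70*(-189)³)))/((2*(-49))) = ((48646 + 110)/(21574 + (15 + 70*(-6751269))))/(-98) = (48756/(21574 + (15 - 472588830)))*(-1/98) = (48756/(21574 - 472588815))*(-1/98) = (48756/(-472567241))*(-1/98) = (48756*(-1/472567241))*(-1/98) = -2868/27798073*(-1/98) = 1434/1362105577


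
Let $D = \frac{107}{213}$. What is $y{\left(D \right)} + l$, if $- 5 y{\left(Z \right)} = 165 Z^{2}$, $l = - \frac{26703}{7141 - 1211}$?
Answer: $- \frac{1150647739}{89679390} \approx -12.831$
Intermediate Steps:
$D = \frac{107}{213}$ ($D = 107 \cdot \frac{1}{213} = \frac{107}{213} \approx 0.50235$)
$l = - \frac{26703}{5930} \approx -4.503$
$y{\left(Z \right)} = - 33 Z^{2}$ ($y{\left(Z \right)} = - \frac{165 Z^{2}}{5} = - 33 Z^{2}$)
$y{\left(D \right)} + l = - 33 \left(\frac{107}{213}\right)^{2} - \frac{26703}{5930} = \left(-33\right) \frac{11449}{45369} - \frac{26703}{5930} = - \frac{125939}{15123} - \frac{26703}{5930} = - \frac{1150647739}{89679390}$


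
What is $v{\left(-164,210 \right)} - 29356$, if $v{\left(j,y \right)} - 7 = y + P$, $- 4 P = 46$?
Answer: $- \frac{58301}{2} \approx -29151.0$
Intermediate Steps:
$P = - \frac{23}{2}$ ($P = \left(- \frac{1}{4}\right) 46 = - \frac{23}{2} \approx -11.5$)
$v{\left(j,y \right)} = - \frac{9}{2} + y$ ($v{\left(j,y \right)} = 7 + \left(y - \frac{23}{2}\right) = 7 + \left(- \frac{23}{2} + y\right) = - \frac{9}{2} + y$)
$v{\left(-164,210 \right)} - 29356 = \left(- \frac{9}{2} + 210\right) - 29356 = \frac{411}{2} - 29356 = - \frac{58301}{2}$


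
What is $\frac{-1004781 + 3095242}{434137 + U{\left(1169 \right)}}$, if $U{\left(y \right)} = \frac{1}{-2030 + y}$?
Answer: $\frac{1799886921}{373791956} \approx 4.8152$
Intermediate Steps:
$\frac{-1004781 + 3095242}{434137 + U{\left(1169 \right)}} = \frac{-1004781 + 3095242}{434137 + \frac{1}{-2030 + 1169}} = \frac{2090461}{434137 + \frac{1}{-861}} = \frac{2090461}{434137 - \frac{1}{861}} = \frac{2090461}{\frac{373791956}{861}} = 2090461 \cdot \frac{861}{373791956} = \frac{1799886921}{373791956}$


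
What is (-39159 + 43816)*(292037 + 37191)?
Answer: 1533214796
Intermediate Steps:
(-39159 + 43816)*(292037 + 37191) = 4657*329228 = 1533214796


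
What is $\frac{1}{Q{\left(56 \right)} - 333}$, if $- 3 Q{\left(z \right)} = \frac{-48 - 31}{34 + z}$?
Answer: $- \frac{270}{89831} \approx -0.0030056$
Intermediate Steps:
$Q{\left(z \right)} = \frac{79}{3 \left(34 + z\right)}$ ($Q{\left(z \right)} = - \frac{\left(-48 - 31\right) \frac{1}{34 + z}}{3} = - \frac{\left(-79\right) \frac{1}{34 + z}}{3} = \frac{79}{3 \left(34 + z\right)}$)
$\frac{1}{Q{\left(56 \right)} - 333} = \frac{1}{\frac{79}{3 \left(34 + 56\right)} - 333} = \frac{1}{\frac{79}{3 \cdot 90} - 333} = \frac{1}{\frac{79}{3} \cdot \frac{1}{90} - 333} = \frac{1}{\frac{79}{270} - 333} = \frac{1}{- \frac{89831}{270}} = - \frac{270}{89831}$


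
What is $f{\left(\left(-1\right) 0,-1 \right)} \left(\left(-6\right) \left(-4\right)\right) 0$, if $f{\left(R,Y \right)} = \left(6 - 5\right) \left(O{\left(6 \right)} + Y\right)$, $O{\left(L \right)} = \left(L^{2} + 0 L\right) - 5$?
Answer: $0$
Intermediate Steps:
$O{\left(L \right)} = -5 + L^{2}$ ($O{\left(L \right)} = \left(L^{2} + 0\right) - 5 = L^{2} - 5 = -5 + L^{2}$)
$f{\left(R,Y \right)} = 31 + Y$ ($f{\left(R,Y \right)} = \left(6 - 5\right) \left(\left(-5 + 6^{2}\right) + Y\right) = 1 \left(\left(-5 + 36\right) + Y\right) = 1 \left(31 + Y\right) = 31 + Y$)
$f{\left(\left(-1\right) 0,-1 \right)} \left(\left(-6\right) \left(-4\right)\right) 0 = \left(31 - 1\right) \left(\left(-6\right) \left(-4\right)\right) 0 = 30 \cdot 24 \cdot 0 = 720 \cdot 0 = 0$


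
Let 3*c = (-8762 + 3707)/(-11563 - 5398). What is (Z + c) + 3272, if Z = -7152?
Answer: -65806995/16961 ≈ -3879.9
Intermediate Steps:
c = 1685/16961 (c = ((-8762 + 3707)/(-11563 - 5398))/3 = (-5055/(-16961))/3 = (-5055*(-1/16961))/3 = (1/3)*(5055/16961) = 1685/16961 ≈ 0.099346)
(Z + c) + 3272 = (-7152 + 1685/16961) + 3272 = -121303387/16961 + 3272 = -65806995/16961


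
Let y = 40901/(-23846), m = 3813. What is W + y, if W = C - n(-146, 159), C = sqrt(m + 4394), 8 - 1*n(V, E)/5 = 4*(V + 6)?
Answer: -67763541/23846 + sqrt(8207) ≈ -2751.1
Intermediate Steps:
n(V, E) = -80 - 20*V (n(V, E) = 40 - 20*(V + 6) = 40 - 20*(6 + V) = 40 - 5*(24 + 4*V) = 40 + (-120 - 20*V) = -80 - 20*V)
y = -40901/23846 (y = 40901*(-1/23846) = -40901/23846 ≈ -1.7152)
C = sqrt(8207) (C = sqrt(3813 + 4394) = sqrt(8207) ≈ 90.593)
W = -2840 + sqrt(8207) (W = sqrt(8207) - (-80 - 20*(-146)) = sqrt(8207) - (-80 + 2920) = sqrt(8207) - 1*2840 = sqrt(8207) - 2840 = -2840 + sqrt(8207) ≈ -2749.4)
W + y = (-2840 + sqrt(8207)) - 40901/23846 = -67763541/23846 + sqrt(8207)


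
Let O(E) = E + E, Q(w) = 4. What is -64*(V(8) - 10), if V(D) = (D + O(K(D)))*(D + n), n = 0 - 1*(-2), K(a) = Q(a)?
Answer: -9600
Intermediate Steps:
K(a) = 4
O(E) = 2*E
n = 2 (n = 0 + 2 = 2)
V(D) = (2 + D)*(8 + D) (V(D) = (D + 2*4)*(D + 2) = (D + 8)*(2 + D) = (8 + D)*(2 + D) = (2 + D)*(8 + D))
-64*(V(8) - 10) = -64*((16 + 8² + 10*8) - 10) = -64*((16 + 64 + 80) - 10) = -64*(160 - 10) = -64*150 = -9600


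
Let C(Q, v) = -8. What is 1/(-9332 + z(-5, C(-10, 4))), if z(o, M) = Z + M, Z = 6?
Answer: -1/9334 ≈ -0.00010714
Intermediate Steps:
z(o, M) = 6 + M
1/(-9332 + z(-5, C(-10, 4))) = 1/(-9332 + (6 - 8)) = 1/(-9332 - 2) = 1/(-9334) = -1/9334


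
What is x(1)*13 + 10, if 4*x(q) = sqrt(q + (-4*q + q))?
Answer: 10 + 13*I*sqrt(2)/4 ≈ 10.0 + 4.5962*I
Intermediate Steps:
x(q) = sqrt(2)*sqrt(-q)/4 (x(q) = sqrt(q + (-4*q + q))/4 = sqrt(q - 3*q)/4 = sqrt(-2*q)/4 = (sqrt(2)*sqrt(-q))/4 = sqrt(2)*sqrt(-q)/4)
x(1)*13 + 10 = (sqrt(2)*sqrt(-1*1)/4)*13 + 10 = (sqrt(2)*sqrt(-1)/4)*13 + 10 = (sqrt(2)*I/4)*13 + 10 = (I*sqrt(2)/4)*13 + 10 = 13*I*sqrt(2)/4 + 10 = 10 + 13*I*sqrt(2)/4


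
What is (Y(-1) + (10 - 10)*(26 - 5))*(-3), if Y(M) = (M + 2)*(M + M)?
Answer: 6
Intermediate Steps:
Y(M) = 2*M*(2 + M) (Y(M) = (2 + M)*(2*M) = 2*M*(2 + M))
(Y(-1) + (10 - 10)*(26 - 5))*(-3) = (2*(-1)*(2 - 1) + (10 - 10)*(26 - 5))*(-3) = (2*(-1)*1 + 0*21)*(-3) = (-2 + 0)*(-3) = -2*(-3) = 6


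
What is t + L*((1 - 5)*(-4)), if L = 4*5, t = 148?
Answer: 468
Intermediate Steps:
L = 20
t + L*((1 - 5)*(-4)) = 148 + 20*((1 - 5)*(-4)) = 148 + 20*(-4*(-4)) = 148 + 20*16 = 148 + 320 = 468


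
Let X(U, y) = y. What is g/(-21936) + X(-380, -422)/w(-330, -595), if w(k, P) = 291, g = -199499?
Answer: 5421913/709264 ≈ 7.6444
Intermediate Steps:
g/(-21936) + X(-380, -422)/w(-330, -595) = -199499/(-21936) - 422/291 = -199499*(-1/21936) - 422*1/291 = 199499/21936 - 422/291 = 5421913/709264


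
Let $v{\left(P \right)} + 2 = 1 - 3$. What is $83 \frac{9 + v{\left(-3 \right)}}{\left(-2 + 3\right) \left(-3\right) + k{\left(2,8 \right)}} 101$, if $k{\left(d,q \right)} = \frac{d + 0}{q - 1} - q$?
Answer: $- \frac{58681}{15} \approx -3912.1$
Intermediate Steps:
$v{\left(P \right)} = -4$ ($v{\left(P \right)} = -2 + \left(1 - 3\right) = -2 - 2 = -4$)
$k{\left(d,q \right)} = - q + \frac{d}{-1 + q}$ ($k{\left(d,q \right)} = \frac{d}{-1 + q} - q = - q + \frac{d}{-1 + q}$)
$83 \frac{9 + v{\left(-3 \right)}}{\left(-2 + 3\right) \left(-3\right) + k{\left(2,8 \right)}} 101 = 83 \frac{9 - 4}{\left(-2 + 3\right) \left(-3\right) + \frac{2 + 8 - 8^{2}}{-1 + 8}} \cdot 101 = 83 \frac{5}{1 \left(-3\right) + \frac{2 + 8 - 64}{7}} \cdot 101 = 83 \frac{5}{-3 + \frac{2 + 8 - 64}{7}} \cdot 101 = 83 \frac{5}{-3 + \frac{1}{7} \left(-54\right)} 101 = 83 \frac{5}{-3 - \frac{54}{7}} \cdot 101 = 83 \frac{5}{- \frac{75}{7}} \cdot 101 = 83 \cdot 5 \left(- \frac{7}{75}\right) 101 = 83 \left(- \frac{7}{15}\right) 101 = \left(- \frac{581}{15}\right) 101 = - \frac{58681}{15}$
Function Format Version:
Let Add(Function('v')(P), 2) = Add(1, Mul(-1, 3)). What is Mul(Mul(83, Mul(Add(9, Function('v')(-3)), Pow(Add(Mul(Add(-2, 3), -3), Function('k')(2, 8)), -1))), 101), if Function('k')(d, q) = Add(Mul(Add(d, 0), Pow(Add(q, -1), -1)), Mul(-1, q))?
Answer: Rational(-58681, 15) ≈ -3912.1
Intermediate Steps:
Function('v')(P) = -4 (Function('v')(P) = Add(-2, Add(1, Mul(-1, 3))) = Add(-2, Add(1, -3)) = Add(-2, -2) = -4)
Function('k')(d, q) = Add(Mul(-1, q), Mul(d, Pow(Add(-1, q), -1))) (Function('k')(d, q) = Add(Mul(d, Pow(Add(-1, q), -1)), Mul(-1, q)) = Add(Mul(-1, q), Mul(d, Pow(Add(-1, q), -1))))
Mul(Mul(83, Mul(Add(9, Function('v')(-3)), Pow(Add(Mul(Add(-2, 3), -3), Function('k')(2, 8)), -1))), 101) = Mul(Mul(83, Mul(Add(9, -4), Pow(Add(Mul(Add(-2, 3), -3), Mul(Pow(Add(-1, 8), -1), Add(2, 8, Mul(-1, Pow(8, 2))))), -1))), 101) = Mul(Mul(83, Mul(5, Pow(Add(Mul(1, -3), Mul(Pow(7, -1), Add(2, 8, Mul(-1, 64)))), -1))), 101) = Mul(Mul(83, Mul(5, Pow(Add(-3, Mul(Rational(1, 7), Add(2, 8, -64))), -1))), 101) = Mul(Mul(83, Mul(5, Pow(Add(-3, Mul(Rational(1, 7), -54)), -1))), 101) = Mul(Mul(83, Mul(5, Pow(Add(-3, Rational(-54, 7)), -1))), 101) = Mul(Mul(83, Mul(5, Pow(Rational(-75, 7), -1))), 101) = Mul(Mul(83, Mul(5, Rational(-7, 75))), 101) = Mul(Mul(83, Rational(-7, 15)), 101) = Mul(Rational(-581, 15), 101) = Rational(-58681, 15)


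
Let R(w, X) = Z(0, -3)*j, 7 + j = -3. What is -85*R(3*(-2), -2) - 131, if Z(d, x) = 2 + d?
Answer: 1569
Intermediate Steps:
j = -10 (j = -7 - 3 = -10)
R(w, X) = -20 (R(w, X) = (2 + 0)*(-10) = 2*(-10) = -20)
-85*R(3*(-2), -2) - 131 = -85*(-20) - 131 = 1700 - 131 = 1569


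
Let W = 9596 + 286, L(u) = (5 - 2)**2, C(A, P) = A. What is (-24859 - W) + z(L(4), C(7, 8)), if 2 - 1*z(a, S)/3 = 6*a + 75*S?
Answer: -36472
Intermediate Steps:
L(u) = 9 (L(u) = 3**2 = 9)
z(a, S) = 6 - 225*S - 18*a (z(a, S) = 6 - 3*(6*a + 75*S) = 6 + (-225*S - 18*a) = 6 - 225*S - 18*a)
W = 9882
(-24859 - W) + z(L(4), C(7, 8)) = (-24859 - 1*9882) + (6 - 225*7 - 18*9) = (-24859 - 9882) + (6 - 1575 - 162) = -34741 - 1731 = -36472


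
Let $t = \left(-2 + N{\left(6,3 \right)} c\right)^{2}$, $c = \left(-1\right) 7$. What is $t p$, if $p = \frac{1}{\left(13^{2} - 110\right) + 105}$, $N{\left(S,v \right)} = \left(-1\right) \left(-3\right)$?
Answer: $\frac{529}{164} \approx 3.2256$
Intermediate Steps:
$N{\left(S,v \right)} = 3$
$c = -7$
$p = \frac{1}{164}$ ($p = \frac{1}{\left(169 - 110\right) + 105} = \frac{1}{59 + 105} = \frac{1}{164} \approx 0.0060976$)
$t = 529$ ($t = \left(-2 + 3 \left(-7\right)\right)^{2} = \left(-2 - 21\right)^{2} = \left(-23\right)^{2} = 529$)
$t p = 529 \cdot \frac{1}{164} = \frac{529}{164}$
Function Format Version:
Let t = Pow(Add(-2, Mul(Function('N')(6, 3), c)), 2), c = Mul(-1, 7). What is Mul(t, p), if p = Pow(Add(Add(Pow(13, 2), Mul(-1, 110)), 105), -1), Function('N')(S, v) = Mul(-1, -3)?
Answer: Rational(529, 164) ≈ 3.2256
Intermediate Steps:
Function('N')(S, v) = 3
c = -7
p = Rational(1, 164) (p = Pow(Add(Add(169, -110), 105), -1) = Pow(Add(59, 105), -1) = Pow(164, -1) = Rational(1, 164) ≈ 0.0060976)
t = 529 (t = Pow(Add(-2, Mul(3, -7)), 2) = Pow(Add(-2, -21), 2) = Pow(-23, 2) = 529)
Mul(t, p) = Mul(529, Rational(1, 164)) = Rational(529, 164)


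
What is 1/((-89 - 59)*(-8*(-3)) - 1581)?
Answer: -1/5133 ≈ -0.00019482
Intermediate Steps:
1/((-89 - 59)*(-8*(-3)) - 1581) = 1/(-148*24 - 1581) = 1/(-3552 - 1581) = 1/(-5133) = -1/5133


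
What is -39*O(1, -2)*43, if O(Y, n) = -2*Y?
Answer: 3354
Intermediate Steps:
-39*O(1, -2)*43 = -(-78)*43 = -39*(-2)*43 = 78*43 = 3354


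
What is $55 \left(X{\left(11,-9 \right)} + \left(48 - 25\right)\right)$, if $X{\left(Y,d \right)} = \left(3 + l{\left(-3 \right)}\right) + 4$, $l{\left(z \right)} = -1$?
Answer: $1595$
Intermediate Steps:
$X{\left(Y,d \right)} = 6$ ($X{\left(Y,d \right)} = \left(3 - 1\right) + 4 = 2 + 4 = 6$)
$55 \left(X{\left(11,-9 \right)} + \left(48 - 25\right)\right) = 55 \left(6 + \left(48 - 25\right)\right) = 55 \left(6 + 23\right) = 55 \cdot 29 = 1595$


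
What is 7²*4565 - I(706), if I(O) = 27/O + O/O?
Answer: 157920877/706 ≈ 2.2368e+5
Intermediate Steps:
I(O) = 1 + 27/O (I(O) = 27/O + 1 = 1 + 27/O)
7²*4565 - I(706) = 7²*4565 - (27 + 706)/706 = 49*4565 - 733/706 = 223685 - 1*733/706 = 223685 - 733/706 = 157920877/706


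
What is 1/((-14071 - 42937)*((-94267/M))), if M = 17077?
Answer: 17077/5373973136 ≈ 3.1777e-6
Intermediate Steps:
1/((-14071 - 42937)*((-94267/M))) = 1/((-14071 - 42937)*((-94267/17077))) = 1/((-57008)*((-94267*1/17077))) = -1/(57008*(-94267/17077)) = -1/57008*(-17077/94267) = 17077/5373973136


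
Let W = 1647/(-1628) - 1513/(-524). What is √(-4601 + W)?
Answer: 7*I*√1067260571322/106634 ≈ 67.817*I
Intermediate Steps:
W = 200017/106634 (W = 1647*(-1/1628) - 1513*(-1/524) = -1647/1628 + 1513/524 = 200017/106634 ≈ 1.8757)
√(-4601 + W) = √(-4601 + 200017/106634) = √(-490423017/106634) = 7*I*√1067260571322/106634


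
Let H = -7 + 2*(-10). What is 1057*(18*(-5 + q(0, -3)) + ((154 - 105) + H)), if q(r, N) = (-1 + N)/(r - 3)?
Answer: -46508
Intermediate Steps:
q(r, N) = (-1 + N)/(-3 + r)
H = -27 (H = -7 - 20 = -27)
1057*(18*(-5 + q(0, -3)) + ((154 - 105) + H)) = 1057*(18*(-5 + (-1 - 3)/(-3 + 0)) + ((154 - 105) - 27)) = 1057*(18*(-5 - 4/(-3)) + (49 - 27)) = 1057*(18*(-5 - 1/3*(-4)) + 22) = 1057*(18*(-5 + 4/3) + 22) = 1057*(18*(-11/3) + 22) = 1057*(-66 + 22) = 1057*(-44) = -46508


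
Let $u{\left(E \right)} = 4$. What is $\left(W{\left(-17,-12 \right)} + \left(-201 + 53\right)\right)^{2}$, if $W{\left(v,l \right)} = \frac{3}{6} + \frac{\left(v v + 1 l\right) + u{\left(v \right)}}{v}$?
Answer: $\frac{31102929}{1156} \approx 26906.0$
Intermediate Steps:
$W{\left(v,l \right)} = \frac{1}{2} + \frac{4 + l + v^{2}}{v}$ ($W{\left(v,l \right)} = \frac{3}{6} + \frac{\left(v v + 1 l\right) + 4}{v} = 3 \cdot \frac{1}{6} + \frac{\left(v^{2} + l\right) + 4}{v} = \frac{1}{2} + \frac{\left(l + v^{2}\right) + 4}{v} = \frac{1}{2} + \frac{4 + l + v^{2}}{v}$)
$\left(W{\left(-17,-12 \right)} + \left(-201 + 53\right)\right)^{2} = \left(\left(\frac{1}{2} - 17 + \frac{4}{-17} - \frac{12}{-17}\right) + \left(-201 + 53\right)\right)^{2} = \left(\left(\frac{1}{2} - 17 + 4 \left(- \frac{1}{17}\right) - - \frac{12}{17}\right) - 148\right)^{2} = \left(\left(\frac{1}{2} - 17 - \frac{4}{17} + \frac{12}{17}\right) - 148\right)^{2} = \left(- \frac{545}{34} - 148\right)^{2} = \left(- \frac{5577}{34}\right)^{2} = \frac{31102929}{1156}$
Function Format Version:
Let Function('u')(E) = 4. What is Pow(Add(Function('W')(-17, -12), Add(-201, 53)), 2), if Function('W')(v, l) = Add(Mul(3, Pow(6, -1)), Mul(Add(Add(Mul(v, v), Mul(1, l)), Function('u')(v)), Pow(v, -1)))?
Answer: Rational(31102929, 1156) ≈ 26906.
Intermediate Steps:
Function('W')(v, l) = Add(Rational(1, 2), Mul(Pow(v, -1), Add(4, l, Pow(v, 2)))) (Function('W')(v, l) = Add(Mul(3, Pow(6, -1)), Mul(Add(Add(Mul(v, v), Mul(1, l)), 4), Pow(v, -1))) = Add(Mul(3, Rational(1, 6)), Mul(Add(Add(Pow(v, 2), l), 4), Pow(v, -1))) = Add(Rational(1, 2), Mul(Add(Add(l, Pow(v, 2)), 4), Pow(v, -1))) = Add(Rational(1, 2), Mul(Add(4, l, Pow(v, 2)), Pow(v, -1))) = Add(Rational(1, 2), Mul(Pow(v, -1), Add(4, l, Pow(v, 2)))))
Pow(Add(Function('W')(-17, -12), Add(-201, 53)), 2) = Pow(Add(Add(Rational(1, 2), -17, Mul(4, Pow(-17, -1)), Mul(-12, Pow(-17, -1))), Add(-201, 53)), 2) = Pow(Add(Add(Rational(1, 2), -17, Mul(4, Rational(-1, 17)), Mul(-12, Rational(-1, 17))), -148), 2) = Pow(Add(Add(Rational(1, 2), -17, Rational(-4, 17), Rational(12, 17)), -148), 2) = Pow(Add(Rational(-545, 34), -148), 2) = Pow(Rational(-5577, 34), 2) = Rational(31102929, 1156)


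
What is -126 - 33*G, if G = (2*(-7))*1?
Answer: 336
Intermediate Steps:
G = -14 (G = -14*1 = -14)
-126 - 33*G = -126 - 33*(-14) = -126 + 462 = 336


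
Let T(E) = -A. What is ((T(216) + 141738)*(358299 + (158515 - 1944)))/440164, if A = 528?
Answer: 18176198175/110041 ≈ 1.6518e+5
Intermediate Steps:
T(E) = -528 (T(E) = -1*528 = -528)
((T(216) + 141738)*(358299 + (158515 - 1944)))/440164 = ((-528 + 141738)*(358299 + (158515 - 1944)))/440164 = (141210*(358299 + 156571))*(1/440164) = (141210*514870)*(1/440164) = 72704792700*(1/440164) = 18176198175/110041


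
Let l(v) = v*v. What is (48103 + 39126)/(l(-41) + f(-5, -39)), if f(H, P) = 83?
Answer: 87229/1764 ≈ 49.450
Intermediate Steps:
l(v) = v²
(48103 + 39126)/(l(-41) + f(-5, -39)) = (48103 + 39126)/((-41)² + 83) = 87229/(1681 + 83) = 87229/1764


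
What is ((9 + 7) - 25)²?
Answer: 81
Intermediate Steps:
((9 + 7) - 25)² = (16 - 25)² = (-9)² = 81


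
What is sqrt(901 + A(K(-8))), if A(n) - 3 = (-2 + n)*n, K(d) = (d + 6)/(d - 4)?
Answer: sqrt(32533)/6 ≈ 30.062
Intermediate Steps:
K(d) = (6 + d)/(-4 + d)
A(n) = 3 + n*(-2 + n) (A(n) = 3 + (-2 + n)*n = 3 + n*(-2 + n))
sqrt(901 + A(K(-8))) = sqrt(901 + (3 + ((6 - 8)/(-4 - 8))**2 - 2*(6 - 8)/(-4 - 8))) = sqrt(901 + (3 + (-2/(-12))**2 - 2*(-2)/(-12))) = sqrt(901 + (3 + (-1/12*(-2))**2 - (-1)*(-2)/6)) = sqrt(901 + (3 + (1/6)**2 - 2*1/6)) = sqrt(901 + (3 + 1/36 - 1/3)) = sqrt(901 + 97/36) = sqrt(32533/36) = sqrt(32533)/6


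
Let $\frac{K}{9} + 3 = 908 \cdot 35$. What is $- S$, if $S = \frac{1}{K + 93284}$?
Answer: $- \frac{1}{379277} \approx -2.6366 \cdot 10^{-6}$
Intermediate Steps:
$K = 285993$ ($K = -27 + 9 \cdot 908 \cdot 35 = -27 + 9 \cdot 31780 = -27 + 286020 = 285993$)
$S = \frac{1}{379277}$ ($S = \frac{1}{285993 + 93284} = \frac{1}{379277} \approx 2.6366 \cdot 10^{-6}$)
$- S = \left(-1\right) \frac{1}{379277} = - \frac{1}{379277}$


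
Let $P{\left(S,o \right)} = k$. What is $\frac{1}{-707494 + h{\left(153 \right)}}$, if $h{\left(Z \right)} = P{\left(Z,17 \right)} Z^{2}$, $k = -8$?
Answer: $- \frac{1}{894766} \approx -1.1176 \cdot 10^{-6}$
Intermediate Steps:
$P{\left(S,o \right)} = -8$
$h{\left(Z \right)} = - 8 Z^{2}$
$\frac{1}{-707494 + h{\left(153 \right)}} = \frac{1}{-707494 - 8 \cdot 153^{2}} = \frac{1}{-707494 - 187272} = \frac{1}{-894766} = - \frac{1}{894766}$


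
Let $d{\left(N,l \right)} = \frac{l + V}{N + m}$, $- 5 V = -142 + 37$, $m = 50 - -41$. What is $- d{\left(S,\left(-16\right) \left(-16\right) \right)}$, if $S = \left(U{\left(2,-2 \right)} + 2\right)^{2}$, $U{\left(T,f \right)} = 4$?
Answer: $- \frac{277}{127} \approx -2.1811$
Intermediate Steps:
$m = 91$ ($m = 50 + 41 = 91$)
$S = 36$ ($S = \left(4 + 2\right)^{2} = 6^{2} = 36$)
$V = 21$ ($V = - \frac{-142 + 37}{5} = \left(- \frac{1}{5}\right) \left(-105\right) = 21$)
$d{\left(N,l \right)} = \frac{21 + l}{91 + N}$ ($d{\left(N,l \right)} = \frac{l + 21}{N + 91} = \frac{21 + l}{91 + N}$)
$- d{\left(S,\left(-16\right) \left(-16\right) \right)} = - \frac{21 - -256}{91 + 36} = - \frac{21 + 256}{127} = - \frac{277}{127}$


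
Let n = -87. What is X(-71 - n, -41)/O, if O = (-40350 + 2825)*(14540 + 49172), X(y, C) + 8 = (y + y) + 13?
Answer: -37/2390792800 ≈ -1.5476e-8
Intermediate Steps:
X(y, C) = 5 + 2*y (X(y, C) = -8 + ((y + y) + 13) = -8 + (2*y + 13) = -8 + (13 + 2*y) = 5 + 2*y)
O = -2390792800 (O = -37525*63712 = -2390792800)
X(-71 - n, -41)/O = (5 + 2*(-71 - 1*(-87)))/(-2390792800) = (5 + 2*(-71 + 87))*(-1/2390792800) = (5 + 2*16)*(-1/2390792800) = (5 + 32)*(-1/2390792800) = 37*(-1/2390792800) = -37/2390792800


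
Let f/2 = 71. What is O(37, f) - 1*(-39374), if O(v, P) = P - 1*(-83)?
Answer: 39599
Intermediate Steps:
f = 142 (f = 2*71 = 142)
O(v, P) = 83 + P (O(v, P) = P + 83 = 83 + P)
O(37, f) - 1*(-39374) = (83 + 142) - 1*(-39374) = 225 + 39374 = 39599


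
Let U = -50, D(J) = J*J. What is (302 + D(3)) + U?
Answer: 261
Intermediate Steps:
D(J) = J**2
(302 + D(3)) + U = (302 + 3**2) - 50 = (302 + 9) - 50 = 311 - 50 = 261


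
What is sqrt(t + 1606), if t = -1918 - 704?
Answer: 2*I*sqrt(254) ≈ 31.875*I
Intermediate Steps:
t = -2622
sqrt(t + 1606) = sqrt(-2622 + 1606) = sqrt(-1016) = 2*I*sqrt(254)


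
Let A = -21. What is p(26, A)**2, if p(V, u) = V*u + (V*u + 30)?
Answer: 1127844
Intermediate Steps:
p(V, u) = 30 + 2*V*u (p(V, u) = V*u + (30 + V*u) = 30 + 2*V*u)
p(26, A)**2 = (30 + 2*26*(-21))**2 = (30 - 1092)**2 = (-1062)**2 = 1127844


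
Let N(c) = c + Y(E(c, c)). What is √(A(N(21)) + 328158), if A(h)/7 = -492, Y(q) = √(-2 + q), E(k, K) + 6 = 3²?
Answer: √324714 ≈ 569.84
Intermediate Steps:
E(k, K) = 3 (E(k, K) = -6 + 3² = -6 + 9 = 3)
N(c) = 1 + c (N(c) = c + √(-2 + 3) = c + √1 = c + 1 = 1 + c)
A(h) = -3444 (A(h) = 7*(-492) = -3444)
√(A(N(21)) + 328158) = √(-3444 + 328158) = √324714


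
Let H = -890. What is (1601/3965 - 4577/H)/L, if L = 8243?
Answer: 3914539/5817662110 ≈ 0.00067287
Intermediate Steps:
(1601/3965 - 4577/H)/L = (1601/3965 - 4577/(-890))/8243 = (1601*(1/3965) - 4577*(-1/890))*(1/8243) = (1601/3965 + 4577/890)*(1/8243) = (3914539/705770)*(1/8243) = 3914539/5817662110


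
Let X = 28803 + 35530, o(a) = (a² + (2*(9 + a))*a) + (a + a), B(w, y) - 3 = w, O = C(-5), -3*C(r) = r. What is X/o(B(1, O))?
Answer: 64333/128 ≈ 502.60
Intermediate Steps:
C(r) = -r/3
O = 5/3 (O = -⅓*(-5) = 5/3 ≈ 1.6667)
B(w, y) = 3 + w
o(a) = a² + 2*a + a*(18 + 2*a) (o(a) = (a² + (18 + 2*a)*a) + 2*a = (a² + a*(18 + 2*a)) + 2*a = a² + 2*a + a*(18 + 2*a))
X = 64333
X/o(B(1, O)) = 64333/(((3 + 1)*(20 + 3*(3 + 1)))) = 64333/((4*(20 + 3*4))) = 64333/((4*(20 + 12))) = 64333/((4*32)) = 64333/128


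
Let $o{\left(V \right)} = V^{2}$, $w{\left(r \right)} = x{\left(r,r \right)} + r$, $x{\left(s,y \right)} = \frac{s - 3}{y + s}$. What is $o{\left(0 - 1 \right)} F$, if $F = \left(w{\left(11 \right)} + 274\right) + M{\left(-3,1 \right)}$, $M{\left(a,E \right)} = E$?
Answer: $\frac{3150}{11} \approx 286.36$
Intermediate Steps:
$x{\left(s,y \right)} = \frac{-3 + s}{s + y}$
$w{\left(r \right)} = r + \frac{-3 + r}{2 r}$ ($w{\left(r \right)} = \frac{-3 + r}{r + r} + r = \frac{-3 + r}{2 r} + r = r + \frac{-3 + r}{2 r}$)
$F = \frac{3150}{11}$ ($F = \left(\left(\frac{1}{2} + 11 - \frac{3}{2 \cdot 11}\right) + 274\right) + 1 = \left(\left(\frac{1}{2} + 11 - \frac{3}{22}\right) + 274\right) + 1 = \left(\frac{125}{11} + 274\right) + 1 = \frac{3139}{11} + 1 = \frac{3150}{11} \approx 286.36$)
$o{\left(0 - 1 \right)} F = \left(0 - 1\right)^{2} \cdot \frac{3150}{11} = \left(-1\right)^{2} \cdot \frac{3150}{11} = 1 \cdot \frac{3150}{11} = \frac{3150}{11}$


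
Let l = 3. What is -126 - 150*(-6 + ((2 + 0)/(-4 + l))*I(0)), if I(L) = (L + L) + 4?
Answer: 1974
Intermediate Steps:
I(L) = 4 + 2*L (I(L) = 2*L + 4 = 4 + 2*L)
-126 - 150*(-6 + ((2 + 0)/(-4 + l))*I(0)) = -126 - 150*(-6 + ((2 + 0)/(-4 + 3))*(4 + 2*0)) = -126 - 150*(-6 + (2/(-1))*(4 + 0)) = -126 - 150*(-6 + (2*(-1))*4) = -126 - 150*(-6 - 2*4) = -126 - 150*(-6 - 8) = -126 - 150*(-14) = -126 + 2100 = 1974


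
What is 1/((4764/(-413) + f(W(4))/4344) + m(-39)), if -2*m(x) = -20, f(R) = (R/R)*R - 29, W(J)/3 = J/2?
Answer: -1794072/2763595 ≈ -0.64918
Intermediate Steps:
W(J) = 3*J/2 (W(J) = 3*(J/2) = 3*J/2)
f(R) = -29 + R (f(R) = 1*R - 29 = R - 29 = -29 + R)
m(x) = 10 (m(x) = -½*(-20) = 10)
1/((4764/(-413) + f(W(4))/4344) + m(-39)) = 1/((4764/(-413) + (-29 + (3/2)*4)/4344) + 10) = 1/((4764*(-1/413) + (-29 + 6)*(1/4344)) + 10) = 1/((-4764/413 - 23*1/4344) + 10) = 1/((-4764/413 - 23/4344) + 10) = 1/(-20704315/1794072 + 10) = 1/(-2763595/1794072) = -1794072/2763595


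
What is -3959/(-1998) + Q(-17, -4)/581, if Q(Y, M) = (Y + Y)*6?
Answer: 51151/31374 ≈ 1.6304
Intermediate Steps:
Q(Y, M) = 12*Y (Q(Y, M) = (2*Y)*6 = 12*Y)
-3959/(-1998) + Q(-17, -4)/581 = -3959/(-1998) + (12*(-17))/581 = -3959*(-1/1998) - 204*1/581 = 107/54 - 204/581 = 51151/31374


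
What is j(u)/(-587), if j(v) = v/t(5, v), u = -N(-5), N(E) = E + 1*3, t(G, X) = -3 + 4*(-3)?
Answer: 2/8805 ≈ 0.00022714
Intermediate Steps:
t(G, X) = -15 (t(G, X) = -3 - 12 = -15)
N(E) = 3 + E (N(E) = E + 3 = 3 + E)
u = 2 (u = -(3 - 5) = -1*(-2) = 2)
j(v) = -v/15 (j(v) = v/(-15) = v*(-1/15) = -v/15)
j(u)/(-587) = -1/15*2/(-587) = -2/15*(-1/587) = 2/8805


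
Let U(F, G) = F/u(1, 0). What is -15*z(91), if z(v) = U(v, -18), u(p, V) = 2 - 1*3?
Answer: 1365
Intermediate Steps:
u(p, V) = -1 (u(p, V) = 2 - 3 = -1)
U(F, G) = -F (U(F, G) = F/(-1) = F*(-1) = -F)
z(v) = -v
-15*z(91) = -(-15)*91 = -15*(-91) = 1365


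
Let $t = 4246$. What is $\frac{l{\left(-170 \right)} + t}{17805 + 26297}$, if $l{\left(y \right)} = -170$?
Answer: $\frac{2038}{22051} \approx 0.092422$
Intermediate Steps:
$\frac{l{\left(-170 \right)} + t}{17805 + 26297} = \frac{-170 + 4246}{17805 + 26297} = \frac{4076}{44102} = 4076 \cdot \frac{1}{44102} = \frac{2038}{22051}$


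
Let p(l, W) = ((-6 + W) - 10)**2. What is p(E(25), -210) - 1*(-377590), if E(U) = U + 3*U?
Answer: 428666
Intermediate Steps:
E(U) = 4*U
p(l, W) = (-16 + W)**2
p(E(25), -210) - 1*(-377590) = (-16 - 210)**2 - 1*(-377590) = (-226)**2 + 377590 = 51076 + 377590 = 428666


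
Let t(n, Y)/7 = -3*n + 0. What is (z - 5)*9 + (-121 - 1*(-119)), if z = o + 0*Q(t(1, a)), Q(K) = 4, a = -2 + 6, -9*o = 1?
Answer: -48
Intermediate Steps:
o = -⅑ (o = -⅑*1 = -⅑ ≈ -0.11111)
a = 4
t(n, Y) = -21*n (t(n, Y) = 7*(-3*n + 0) = 7*(-3*n) = -21*n)
z = -⅑ (z = -⅑ + 0*4 = -⅑ + 0 = -⅑ ≈ -0.11111)
(z - 5)*9 + (-121 - 1*(-119)) = (-⅑ - 5)*9 + (-121 - 1*(-119)) = -46/9*9 + (-121 + 119) = -46 - 2 = -48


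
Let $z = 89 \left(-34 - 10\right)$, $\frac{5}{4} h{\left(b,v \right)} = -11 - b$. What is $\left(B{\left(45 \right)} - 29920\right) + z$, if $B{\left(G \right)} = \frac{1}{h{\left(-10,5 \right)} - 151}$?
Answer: $- \frac{25681529}{759} \approx -33836.0$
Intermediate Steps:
$h{\left(b,v \right)} = - \frac{44}{5} - \frac{4 b}{5}$ ($h{\left(b,v \right)} = \frac{4 \left(-11 - b\right)}{5} = - \frac{44}{5} - \frac{4 b}{5}$)
$B{\left(G \right)} = - \frac{5}{759}$ ($B{\left(G \right)} = \frac{1}{\left(- \frac{44}{5} - -8\right) - 151} = \frac{1}{\left(- \frac{44}{5} + 8\right) - 151} = \frac{1}{- \frac{4}{5} - 151} = \frac{1}{- \frac{759}{5}} = - \frac{5}{759}$)
$z = -3916$ ($z = 89 \left(-44\right) = -3916$)
$\left(B{\left(45 \right)} - 29920\right) + z = \left(- \frac{5}{759} - 29920\right) - 3916 = - \frac{22709285}{759} - 3916 = - \frac{25681529}{759}$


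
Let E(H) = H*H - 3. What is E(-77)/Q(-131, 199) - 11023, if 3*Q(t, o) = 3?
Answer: -5097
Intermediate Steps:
Q(t, o) = 1 (Q(t, o) = (⅓)*3 = 1)
E(H) = -3 + H² (E(H) = H² - 3 = -3 + H²)
E(-77)/Q(-131, 199) - 11023 = (-3 + (-77)²)/1 - 11023 = (-3 + 5929)*1 - 11023 = 5926*1 - 11023 = 5926 - 11023 = -5097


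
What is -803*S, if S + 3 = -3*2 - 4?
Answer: 10439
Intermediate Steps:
S = -13 (S = -3 + (-3*2 - 4) = -3 + (-6 - 4) = -3 - 10 = -13)
-803*S = -803*(-13) = 10439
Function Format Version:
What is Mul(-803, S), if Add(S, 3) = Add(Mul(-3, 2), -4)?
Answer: 10439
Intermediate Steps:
S = -13 (S = Add(-3, Add(Mul(-3, 2), -4)) = Add(-3, Add(-6, -4)) = Add(-3, -10) = -13)
Mul(-803, S) = Mul(-803, -13) = 10439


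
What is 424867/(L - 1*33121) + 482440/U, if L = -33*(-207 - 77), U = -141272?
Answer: -8934909798/419383591 ≈ -21.305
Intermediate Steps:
L = 9372 (L = -33*(-284) = 9372)
424867/(L - 1*33121) + 482440/U = 424867/(9372 - 1*33121) + 482440/(-141272) = 424867/(9372 - 33121) + 482440*(-1/141272) = 424867/(-23749) - 60305/17659 = 424867*(-1/23749) - 60305/17659 = -424867/23749 - 60305/17659 = -8934909798/419383591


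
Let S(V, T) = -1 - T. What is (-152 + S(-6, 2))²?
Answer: 24025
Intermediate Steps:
(-152 + S(-6, 2))² = (-152 + (-1 - 1*2))² = (-152 + (-1 - 2))² = (-152 - 3)² = (-155)² = 24025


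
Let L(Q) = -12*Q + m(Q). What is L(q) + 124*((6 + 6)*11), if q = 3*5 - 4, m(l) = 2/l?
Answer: 178598/11 ≈ 16236.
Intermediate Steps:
q = 11 (q = 15 - 4 = 11)
L(Q) = -12*Q + 2/Q
L(q) + 124*((6 + 6)*11) = (-12*11 + 2/11) + 124*((6 + 6)*11) = (-132 + 2*(1/11)) + 124*(12*11) = (-132 + 2/11) + 124*132 = -1450/11 + 16368 = 178598/11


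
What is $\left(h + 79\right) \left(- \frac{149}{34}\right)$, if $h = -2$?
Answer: $- \frac{11473}{34} \approx -337.44$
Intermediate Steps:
$\left(h + 79\right) \left(- \frac{149}{34}\right) = \left(-2 + 79\right) \left(- \frac{149}{34}\right) = 77 \left(\left(-149\right) \frac{1}{34}\right) = 77 \left(- \frac{149}{34}\right) = - \frac{11473}{34}$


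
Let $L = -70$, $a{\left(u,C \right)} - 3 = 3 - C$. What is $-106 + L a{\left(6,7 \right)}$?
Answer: $-36$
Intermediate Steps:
$a{\left(u,C \right)} = 6 - C$ ($a{\left(u,C \right)} = 3 - \left(-3 + C\right) = 6 - C$)
$-106 + L a{\left(6,7 \right)} = -106 - 70 \left(6 - 7\right) = -106 - -70 = -106 + 70 = -36$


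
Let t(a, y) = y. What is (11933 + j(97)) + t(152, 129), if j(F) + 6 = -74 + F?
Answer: 12079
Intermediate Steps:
j(F) = -80 + F (j(F) = -6 + (-74 + F) = -80 + F)
(11933 + j(97)) + t(152, 129) = (11933 + (-80 + 97)) + 129 = (11933 + 17) + 129 = 11950 + 129 = 12079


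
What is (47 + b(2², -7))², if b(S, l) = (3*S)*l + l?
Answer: 1936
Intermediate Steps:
b(S, l) = l + 3*S*l (b(S, l) = 3*S*l + l = l + 3*S*l)
(47 + b(2², -7))² = (47 - 7*(1 + 3*2²))² = (47 - 7*(1 + 3*4))² = (47 - 7*(1 + 12))² = (47 - 7*13)² = (47 - 91)² = (-44)² = 1936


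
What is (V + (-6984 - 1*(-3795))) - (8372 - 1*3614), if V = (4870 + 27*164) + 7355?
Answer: 8706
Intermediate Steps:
V = 16653 (V = (4870 + 4428) + 7355 = 9298 + 7355 = 16653)
(V + (-6984 - 1*(-3795))) - (8372 - 1*3614) = (16653 + (-6984 - 1*(-3795))) - (8372 - 1*3614) = (16653 + (-6984 + 3795)) - (8372 - 3614) = (16653 - 3189) - 1*4758 = 13464 - 4758 = 8706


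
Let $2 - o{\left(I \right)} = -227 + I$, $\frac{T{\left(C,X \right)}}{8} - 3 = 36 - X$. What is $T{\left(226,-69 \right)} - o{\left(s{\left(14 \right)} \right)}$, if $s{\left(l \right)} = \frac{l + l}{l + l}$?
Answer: $636$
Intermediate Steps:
$T{\left(C,X \right)} = 312 - 8 X$ ($T{\left(C,X \right)} = 24 + 8 \left(36 - X\right) = 24 - \left(-288 + 8 X\right) = 312 - 8 X$)
$s{\left(l \right)} = 1$ ($s{\left(l \right)} = \frac{2 l}{2 l} = 2 l \frac{1}{2 l} = 1$)
$o{\left(I \right)} = 229 - I$ ($o{\left(I \right)} = 2 - \left(-227 + I\right) = 229 - I$)
$T{\left(226,-69 \right)} - o{\left(s{\left(14 \right)} \right)} = \left(312 - -552\right) - \left(229 - 1\right) = \left(312 + 552\right) - \left(229 - 1\right) = 864 - 228 = 636$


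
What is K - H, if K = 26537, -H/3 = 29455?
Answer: 114902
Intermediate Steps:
H = -88365 (H = -3*29455 = -88365)
K - H = 26537 - 1*(-88365) = 26537 + 88365 = 114902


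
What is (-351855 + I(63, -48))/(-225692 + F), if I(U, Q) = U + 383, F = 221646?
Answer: 351409/4046 ≈ 86.853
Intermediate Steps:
I(U, Q) = 383 + U
(-351855 + I(63, -48))/(-225692 + F) = (-351855 + (383 + 63))/(-225692 + 221646) = (-351855 + 446)/(-4046) = -351409*(-1/4046) = 351409/4046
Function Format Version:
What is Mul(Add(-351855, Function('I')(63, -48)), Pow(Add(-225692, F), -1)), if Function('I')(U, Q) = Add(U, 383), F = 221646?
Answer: Rational(351409, 4046) ≈ 86.853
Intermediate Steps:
Function('I')(U, Q) = Add(383, U)
Mul(Add(-351855, Function('I')(63, -48)), Pow(Add(-225692, F), -1)) = Mul(Add(-351855, Add(383, 63)), Pow(Add(-225692, 221646), -1)) = Mul(Add(-351855, 446), Pow(-4046, -1)) = Mul(-351409, Rational(-1, 4046)) = Rational(351409, 4046)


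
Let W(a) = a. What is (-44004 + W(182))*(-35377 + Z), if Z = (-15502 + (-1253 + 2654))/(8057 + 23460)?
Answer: 48861136040220/31517 ≈ 1.5503e+9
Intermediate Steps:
Z = -14101/31517 (Z = (-15502 + 1401)/31517 = -14101*1/31517 = -14101/31517 ≈ -0.44741)
(-44004 + W(182))*(-35377 + Z) = (-44004 + 182)*(-35377 - 14101/31517) = -43822*(-1114991010/31517) = 48861136040220/31517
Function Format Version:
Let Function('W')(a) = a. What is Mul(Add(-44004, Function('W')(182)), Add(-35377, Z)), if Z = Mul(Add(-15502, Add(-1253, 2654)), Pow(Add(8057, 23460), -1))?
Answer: Rational(48861136040220, 31517) ≈ 1.5503e+9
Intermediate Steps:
Z = Rational(-14101, 31517) (Z = Mul(Add(-15502, 1401), Pow(31517, -1)) = Mul(-14101, Rational(1, 31517)) = Rational(-14101, 31517) ≈ -0.44741)
Mul(Add(-44004, Function('W')(182)), Add(-35377, Z)) = Mul(Add(-44004, 182), Add(-35377, Rational(-14101, 31517))) = Mul(-43822, Rational(-1114991010, 31517)) = Rational(48861136040220, 31517)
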